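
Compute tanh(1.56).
0.9154

tanh(1.56) = (e^(1.56) - e^(-1.56))/(e^(1.56) + e^(-1.56)) = 0.9154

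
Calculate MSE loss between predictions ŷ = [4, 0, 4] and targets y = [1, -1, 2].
MSE = 4.667

MSE = (1/3)((4-1)² + (0--1)² + (4-2)²) = (1/3)(9 + 1 + 4) = 4.667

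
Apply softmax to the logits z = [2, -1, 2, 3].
p = [0.2097, 0.0104, 0.2097, 0.5701]

exp(z) = [7.389, 0.3679, 7.389, 20.09]
Sum = 35.23
p = [0.2097, 0.0104, 0.2097, 0.5701]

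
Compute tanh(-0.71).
-0.6107

tanh(-0.71) = (e^(-0.71) - e^(0.71))/(e^(-0.71) + e^(0.71)) = -0.6107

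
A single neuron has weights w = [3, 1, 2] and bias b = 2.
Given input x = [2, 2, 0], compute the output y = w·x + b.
y = 10

y = (3)(2) + (1)(2) + (2)(0) + 2 = 10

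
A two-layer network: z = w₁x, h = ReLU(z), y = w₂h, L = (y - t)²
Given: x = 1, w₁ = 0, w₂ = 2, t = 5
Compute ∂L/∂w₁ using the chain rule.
∂L/∂w₁ = 0

Forward pass:
z = w₁x = 0×1 = 0
h = ReLU(0) = 0
y = w₂h = 2×0 = 0

Backward pass:
∂L/∂y = 2(y - t) = 2(0 - 5) = -10
∂y/∂h = w₂ = 2
∂h/∂z = 0 (ReLU derivative)
∂z/∂w₁ = x = 1

∂L/∂w₁ = -10 × 2 × 0 × 1 = 0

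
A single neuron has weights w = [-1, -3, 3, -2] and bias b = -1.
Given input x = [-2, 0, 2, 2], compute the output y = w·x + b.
y = 3

y = (-1)(-2) + (-3)(0) + (3)(2) + (-2)(2) + -1 = 3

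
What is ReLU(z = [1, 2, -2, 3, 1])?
h = [1, 2, 0, 3, 1]

ReLU applied element-wise: max(0,1)=1, max(0,2)=2, max(0,-2)=0, max(0,3)=3, max(0,1)=1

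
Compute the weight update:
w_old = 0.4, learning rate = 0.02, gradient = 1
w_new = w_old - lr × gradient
w_new = 0.38

w_new = w - η·∂L/∂w = 0.4 - 0.02×(1) = 0.4 - (0.02) = 0.38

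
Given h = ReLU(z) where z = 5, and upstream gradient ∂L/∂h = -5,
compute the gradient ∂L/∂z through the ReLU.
∂L/∂z = -5

h = ReLU(5) = 5
Since z > 0: ∂h/∂z = 1
∂L/∂z = ∂L/∂h · ∂h/∂z = -5 × 1 = -5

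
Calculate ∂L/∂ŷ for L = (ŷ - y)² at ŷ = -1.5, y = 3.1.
∂L/∂ŷ = -9.2

∂L/∂ŷ = 2(ŷ - y) = 2(-1.5 - 3.1) = 2(-4.6) = -9.2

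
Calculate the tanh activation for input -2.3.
-0.9801

tanh(-2.3) = (e^(-2.3) - e^(2.3))/(e^(-2.3) + e^(2.3)) = -0.9801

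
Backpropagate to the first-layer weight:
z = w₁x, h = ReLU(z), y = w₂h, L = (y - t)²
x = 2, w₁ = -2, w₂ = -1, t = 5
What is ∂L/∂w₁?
∂L/∂w₁ = 0

Forward pass:
z = w₁x = -2×2 = -4
h = ReLU(-4) = 0
y = w₂h = -1×0 = 0

Backward pass:
∂L/∂y = 2(y - t) = 2(0 - 5) = -10
∂y/∂h = w₂ = -1
∂h/∂z = 0 (ReLU derivative)
∂z/∂w₁ = x = 2

∂L/∂w₁ = -10 × -1 × 0 × 2 = 0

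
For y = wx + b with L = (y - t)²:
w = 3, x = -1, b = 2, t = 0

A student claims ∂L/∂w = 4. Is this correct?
Incorrect

y = (3)(-1) + 2 = -1
∂L/∂y = 2(y - t) = 2(-1 - 0) = -2
∂y/∂w = x = -1
∂L/∂w = -2 × -1 = 2

Claimed value: 4
Incorrect: The correct gradient is 2.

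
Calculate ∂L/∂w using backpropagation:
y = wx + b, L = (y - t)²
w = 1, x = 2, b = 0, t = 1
∂L/∂w = 4

y = wx + b = (1)(2) + 0 = 2
∂L/∂y = 2(y - t) = 2(2 - 1) = 2
∂y/∂w = x = 2
∂L/∂w = ∂L/∂y · ∂y/∂w = 2 × 2 = 4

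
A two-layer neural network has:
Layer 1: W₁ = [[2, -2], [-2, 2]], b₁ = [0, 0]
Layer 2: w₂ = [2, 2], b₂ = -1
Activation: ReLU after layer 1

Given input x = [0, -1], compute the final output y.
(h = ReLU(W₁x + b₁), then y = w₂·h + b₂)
y = 3

Layer 1 pre-activation: z₁ = [2, -2]
After ReLU: h = [2, 0]
Layer 2 output: y = 2×2 + 2×0 + -1 = 3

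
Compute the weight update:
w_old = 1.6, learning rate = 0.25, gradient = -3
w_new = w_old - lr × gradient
w_new = 2.35

w_new = w - η·∂L/∂w = 1.6 - 0.25×(-3) = 1.6 - (-0.75) = 2.35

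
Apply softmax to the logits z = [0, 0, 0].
p = [0.3333, 0.3333, 0.3333]

exp(z) = [1, 1, 1]
Sum = 3
p = [0.3333, 0.3333, 0.3333]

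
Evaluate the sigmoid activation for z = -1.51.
0.1809

sigmoid(-1.51) = 1/(1 + e^(1.51)) = 1/(1 + 4.527) = 0.1809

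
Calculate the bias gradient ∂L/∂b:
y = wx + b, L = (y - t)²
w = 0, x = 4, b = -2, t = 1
∂L/∂b = -6

y = wx + b = (0)(4) + -2 = -2
∂L/∂y = 2(y - t) = 2(-2 - 1) = -6
∂y/∂b = 1
∂L/∂b = ∂L/∂y · ∂y/∂b = -6 × 1 = -6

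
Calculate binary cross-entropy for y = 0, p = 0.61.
L = 0.9416

L = -0·log(0.61) - 1·log(0.39) = -log(0.39) = 0.9416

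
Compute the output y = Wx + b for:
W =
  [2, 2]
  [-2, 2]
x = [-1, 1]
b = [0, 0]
y = [0, 4]

Wx = [2×-1 + 2×1, -2×-1 + 2×1]
   = [0, 4]
y = Wx + b = [0 + 0, 4 + 0] = [0, 4]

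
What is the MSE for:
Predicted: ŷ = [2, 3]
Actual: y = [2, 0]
MSE = 4.5

MSE = (1/2)((2-2)² + (3-0)²) = (1/2)(0 + 9) = 4.5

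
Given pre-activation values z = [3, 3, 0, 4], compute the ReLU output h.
h = [3, 3, 0, 4]

ReLU applied element-wise: max(0,3)=3, max(0,3)=3, max(0,0)=0, max(0,4)=4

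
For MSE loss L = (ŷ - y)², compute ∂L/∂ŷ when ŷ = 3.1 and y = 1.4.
∂L/∂ŷ = 3.4

∂L/∂ŷ = 2(ŷ - y) = 2(3.1 - 1.4) = 2(1.7) = 3.4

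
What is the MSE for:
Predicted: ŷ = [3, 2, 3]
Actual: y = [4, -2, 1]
MSE = 7

MSE = (1/3)((3-4)² + (2--2)² + (3-1)²) = (1/3)(1 + 16 + 4) = 7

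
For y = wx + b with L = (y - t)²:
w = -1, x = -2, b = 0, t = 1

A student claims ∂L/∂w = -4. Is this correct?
Correct

y = (-1)(-2) + 0 = 2
∂L/∂y = 2(y - t) = 2(2 - 1) = 2
∂y/∂w = x = -2
∂L/∂w = 2 × -2 = -4

Claimed value: -4
Correct: The correct gradient is -4.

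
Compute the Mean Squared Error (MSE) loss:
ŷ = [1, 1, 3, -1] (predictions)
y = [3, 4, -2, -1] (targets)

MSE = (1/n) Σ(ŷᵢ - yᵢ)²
MSE = 9.5

MSE = (1/4)((1-3)² + (1-4)² + (3--2)² + (-1--1)²) = (1/4)(4 + 9 + 25 + 0) = 9.5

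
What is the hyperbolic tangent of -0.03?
-0.02999

tanh(-0.03) = (e^(-0.03) - e^(0.03))/(e^(-0.03) + e^(0.03)) = -0.02999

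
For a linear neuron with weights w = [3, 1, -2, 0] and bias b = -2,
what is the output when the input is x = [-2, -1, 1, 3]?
y = -11

y = (3)(-2) + (1)(-1) + (-2)(1) + (0)(3) + -2 = -11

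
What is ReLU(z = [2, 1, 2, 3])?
h = [2, 1, 2, 3]

ReLU applied element-wise: max(0,2)=2, max(0,1)=1, max(0,2)=2, max(0,3)=3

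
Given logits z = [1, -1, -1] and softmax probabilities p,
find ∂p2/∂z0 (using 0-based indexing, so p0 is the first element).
∂p2/∂z0 = -0.08382

p = softmax(z) = [0.787, 0.1065, 0.1065]
p2 = 0.1065, p0 = 0.787

∂p2/∂z0 = -p2 × p0 = -0.1065 × 0.787 = -0.08382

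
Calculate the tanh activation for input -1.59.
-0.9201

tanh(-1.59) = (e^(-1.59) - e^(1.59))/(e^(-1.59) + e^(1.59)) = -0.9201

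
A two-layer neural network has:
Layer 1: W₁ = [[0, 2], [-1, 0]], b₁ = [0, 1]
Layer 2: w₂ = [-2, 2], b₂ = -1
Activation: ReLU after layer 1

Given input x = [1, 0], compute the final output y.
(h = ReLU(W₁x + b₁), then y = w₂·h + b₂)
y = -1

Layer 1 pre-activation: z₁ = [0, 0]
After ReLU: h = [0, 0]
Layer 2 output: y = -2×0 + 2×0 + -1 = -1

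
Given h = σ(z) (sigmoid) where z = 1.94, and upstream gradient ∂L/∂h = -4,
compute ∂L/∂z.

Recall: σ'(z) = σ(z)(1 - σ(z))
∂L/∂z = -0.4394

σ(1.94) = 0.8744
σ'(1.94) = σ(1.94)(1 - σ(1.94)) = 0.8744 × 0.1256 = 0.1099
∂L/∂z = ∂L/∂h · σ'(z) = -4 × 0.1099 = -0.4394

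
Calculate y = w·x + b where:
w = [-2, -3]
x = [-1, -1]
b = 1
y = 6

y = (-2)(-1) + (-3)(-1) + 1 = 6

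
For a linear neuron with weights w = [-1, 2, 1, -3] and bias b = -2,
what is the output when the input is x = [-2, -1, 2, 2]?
y = -6

y = (-1)(-2) + (2)(-1) + (1)(2) + (-3)(2) + -2 = -6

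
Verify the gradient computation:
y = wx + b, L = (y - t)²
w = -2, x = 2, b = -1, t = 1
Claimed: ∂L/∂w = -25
Incorrect

y = (-2)(2) + -1 = -5
∂L/∂y = 2(y - t) = 2(-5 - 1) = -12
∂y/∂w = x = 2
∂L/∂w = -12 × 2 = -24

Claimed value: -25
Incorrect: The correct gradient is -24.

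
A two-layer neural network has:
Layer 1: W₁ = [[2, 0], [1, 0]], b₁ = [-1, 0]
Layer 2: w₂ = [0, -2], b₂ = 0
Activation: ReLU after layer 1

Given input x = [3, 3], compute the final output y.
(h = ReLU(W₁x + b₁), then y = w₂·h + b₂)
y = -6

Layer 1 pre-activation: z₁ = [5, 3]
After ReLU: h = [5, 3]
Layer 2 output: y = 0×5 + -2×3 + 0 = -6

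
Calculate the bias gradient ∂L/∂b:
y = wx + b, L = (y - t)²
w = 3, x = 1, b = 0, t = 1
∂L/∂b = 4

y = wx + b = (3)(1) + 0 = 3
∂L/∂y = 2(y - t) = 2(3 - 1) = 4
∂y/∂b = 1
∂L/∂b = ∂L/∂y · ∂y/∂b = 4 × 1 = 4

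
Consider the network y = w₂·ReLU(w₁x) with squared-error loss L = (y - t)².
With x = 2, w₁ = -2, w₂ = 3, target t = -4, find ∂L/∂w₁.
∂L/∂w₁ = 0

Forward pass:
z = w₁x = -2×2 = -4
h = ReLU(-4) = 0
y = w₂h = 3×0 = 0

Backward pass:
∂L/∂y = 2(y - t) = 2(0 - -4) = 8
∂y/∂h = w₂ = 3
∂h/∂z = 0 (ReLU derivative)
∂z/∂w₁ = x = 2

∂L/∂w₁ = 8 × 3 × 0 × 2 = 0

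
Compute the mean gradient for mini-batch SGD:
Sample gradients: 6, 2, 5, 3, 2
Average gradient = 3.6

Average = (1/5)(6 + 2 + 5 + 3 + 2) = 18/5 = 3.6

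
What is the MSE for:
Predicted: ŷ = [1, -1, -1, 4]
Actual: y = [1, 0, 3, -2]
MSE = 13.25

MSE = (1/4)((1-1)² + (-1-0)² + (-1-3)² + (4--2)²) = (1/4)(0 + 1 + 16 + 36) = 13.25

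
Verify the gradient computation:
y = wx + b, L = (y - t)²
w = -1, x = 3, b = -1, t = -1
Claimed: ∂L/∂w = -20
Incorrect

y = (-1)(3) + -1 = -4
∂L/∂y = 2(y - t) = 2(-4 - -1) = -6
∂y/∂w = x = 3
∂L/∂w = -6 × 3 = -18

Claimed value: -20
Incorrect: The correct gradient is -18.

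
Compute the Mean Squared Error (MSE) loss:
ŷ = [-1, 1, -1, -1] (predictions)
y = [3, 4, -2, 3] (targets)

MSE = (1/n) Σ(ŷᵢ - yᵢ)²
MSE = 10.5

MSE = (1/4)((-1-3)² + (1-4)² + (-1--2)² + (-1-3)²) = (1/4)(16 + 9 + 1 + 16) = 10.5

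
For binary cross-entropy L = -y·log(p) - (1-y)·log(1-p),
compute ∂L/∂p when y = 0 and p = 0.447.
∂L/∂p = 1.808

∂L/∂p = -y/p + (1-y)/(1-p) = 0 + 1/0.553 = 1.808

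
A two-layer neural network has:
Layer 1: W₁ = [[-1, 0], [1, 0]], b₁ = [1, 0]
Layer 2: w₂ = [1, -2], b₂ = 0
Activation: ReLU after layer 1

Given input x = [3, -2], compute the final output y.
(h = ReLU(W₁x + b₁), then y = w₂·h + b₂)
y = -6

Layer 1 pre-activation: z₁ = [-2, 3]
After ReLU: h = [0, 3]
Layer 2 output: y = 1×0 + -2×3 + 0 = -6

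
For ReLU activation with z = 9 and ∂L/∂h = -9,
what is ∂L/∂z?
∂L/∂z = -9

h = ReLU(9) = 9
Since z > 0: ∂h/∂z = 1
∂L/∂z = ∂L/∂h · ∂h/∂z = -9 × 1 = -9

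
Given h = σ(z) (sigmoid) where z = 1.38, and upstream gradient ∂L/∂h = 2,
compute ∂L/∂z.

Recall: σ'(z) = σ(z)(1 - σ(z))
∂L/∂z = 0.3212

σ(1.38) = 0.799
σ'(1.38) = σ(1.38)(1 - σ(1.38)) = 0.799 × 0.201 = 0.1606
∂L/∂z = ∂L/∂h · σ'(z) = 2 × 0.1606 = 0.3212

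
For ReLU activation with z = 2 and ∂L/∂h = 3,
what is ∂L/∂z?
∂L/∂z = 3

h = ReLU(2) = 2
Since z > 0: ∂h/∂z = 1
∂L/∂z = ∂L/∂h · ∂h/∂z = 3 × 1 = 3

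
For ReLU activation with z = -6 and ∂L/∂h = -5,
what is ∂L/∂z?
∂L/∂z = 0

h = ReLU(-6) = 0
Since z < 0: ∂h/∂z = 0
∂L/∂z = ∂L/∂h · ∂h/∂z = -5 × 0 = 0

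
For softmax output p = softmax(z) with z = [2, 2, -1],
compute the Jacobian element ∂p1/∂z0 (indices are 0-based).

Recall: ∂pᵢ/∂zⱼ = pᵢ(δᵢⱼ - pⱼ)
∂p1/∂z0 = -0.238

p = softmax(z) = [0.4879, 0.4879, 0.02429]
p1 = 0.4879, p0 = 0.4879

∂p1/∂z0 = -p1 × p0 = -0.4879 × 0.4879 = -0.238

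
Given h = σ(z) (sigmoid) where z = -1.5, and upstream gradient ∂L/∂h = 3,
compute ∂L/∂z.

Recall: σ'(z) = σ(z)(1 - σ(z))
∂L/∂z = 0.4474

σ(-1.5) = 0.1824
σ'(-1.5) = σ(-1.5)(1 - σ(-1.5)) = 0.1824 × 0.8176 = 0.1491
∂L/∂z = ∂L/∂h · σ'(z) = 3 × 0.1491 = 0.4474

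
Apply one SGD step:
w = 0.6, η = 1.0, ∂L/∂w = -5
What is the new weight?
w_new = 5.6

w_new = w - η·∂L/∂w = 0.6 - 1.0×(-5) = 0.6 - (-5) = 5.6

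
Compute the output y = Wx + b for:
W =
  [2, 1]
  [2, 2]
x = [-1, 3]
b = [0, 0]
y = [1, 4]

Wx = [2×-1 + 1×3, 2×-1 + 2×3]
   = [1, 4]
y = Wx + b = [1 + 0, 4 + 0] = [1, 4]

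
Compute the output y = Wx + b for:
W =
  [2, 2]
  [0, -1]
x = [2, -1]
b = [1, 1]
y = [3, 2]

Wx = [2×2 + 2×-1, 0×2 + -1×-1]
   = [2, 1]
y = Wx + b = [2 + 1, 1 + 1] = [3, 2]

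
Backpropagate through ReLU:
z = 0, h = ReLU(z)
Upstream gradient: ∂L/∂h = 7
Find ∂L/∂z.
∂L/∂z = 0

h = ReLU(0) = 0
At z = 0: ∂h/∂z = 0 (by convention)
∂L/∂z = ∂L/∂h · ∂h/∂z = 7 × 0 = 0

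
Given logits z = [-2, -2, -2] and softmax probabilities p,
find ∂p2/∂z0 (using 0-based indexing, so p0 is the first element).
∂p2/∂z0 = -0.1111

p = softmax(z) = [0.3333, 0.3333, 0.3333]
p2 = 0.3333, p0 = 0.3333

∂p2/∂z0 = -p2 × p0 = -0.3333 × 0.3333 = -0.1111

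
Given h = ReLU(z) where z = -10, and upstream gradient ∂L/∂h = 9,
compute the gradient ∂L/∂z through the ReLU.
∂L/∂z = 0

h = ReLU(-10) = 0
Since z < 0: ∂h/∂z = 0
∂L/∂z = ∂L/∂h · ∂h/∂z = 9 × 0 = 0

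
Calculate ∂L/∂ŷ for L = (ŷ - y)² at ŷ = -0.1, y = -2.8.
∂L/∂ŷ = 5.4

∂L/∂ŷ = 2(ŷ - y) = 2(-0.1 - -2.8) = 2(2.7) = 5.4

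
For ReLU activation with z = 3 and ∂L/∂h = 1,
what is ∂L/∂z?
∂L/∂z = 1

h = ReLU(3) = 3
Since z > 0: ∂h/∂z = 1
∂L/∂z = ∂L/∂h · ∂h/∂z = 1 × 1 = 1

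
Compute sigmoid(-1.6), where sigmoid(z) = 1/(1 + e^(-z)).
0.168

sigmoid(-1.6) = 1/(1 + e^(1.6)) = 1/(1 + 4.953) = 0.168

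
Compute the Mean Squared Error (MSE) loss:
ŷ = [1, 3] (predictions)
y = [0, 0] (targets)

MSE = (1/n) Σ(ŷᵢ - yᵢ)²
MSE = 5

MSE = (1/2)((1-0)² + (3-0)²) = (1/2)(1 + 9) = 5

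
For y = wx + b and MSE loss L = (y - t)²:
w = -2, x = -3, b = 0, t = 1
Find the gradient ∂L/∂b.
∂L/∂b = 10

y = wx + b = (-2)(-3) + 0 = 6
∂L/∂y = 2(y - t) = 2(6 - 1) = 10
∂y/∂b = 1
∂L/∂b = ∂L/∂y · ∂y/∂b = 10 × 1 = 10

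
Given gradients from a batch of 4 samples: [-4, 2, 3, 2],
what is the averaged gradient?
Average gradient = 0.75

Average = (1/4)(-4 + 2 + 3 + 2) = 3/4 = 0.75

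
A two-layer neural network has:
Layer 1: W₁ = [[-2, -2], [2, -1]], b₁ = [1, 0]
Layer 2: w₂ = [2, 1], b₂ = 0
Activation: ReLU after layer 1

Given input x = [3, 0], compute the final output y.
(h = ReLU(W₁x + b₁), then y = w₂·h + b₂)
y = 6

Layer 1 pre-activation: z₁ = [-5, 6]
After ReLU: h = [0, 6]
Layer 2 output: y = 2×0 + 1×6 + 0 = 6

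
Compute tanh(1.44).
0.8937

tanh(1.44) = (e^(1.44) - e^(-1.44))/(e^(1.44) + e^(-1.44)) = 0.8937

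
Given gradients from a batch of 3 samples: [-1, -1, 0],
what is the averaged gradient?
Average gradient = -0.6667

Average = (1/3)(-1 + -1 + 0) = -2/3 = -0.6667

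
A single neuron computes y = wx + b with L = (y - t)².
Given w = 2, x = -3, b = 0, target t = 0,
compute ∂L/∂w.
∂L/∂w = 36

y = wx + b = (2)(-3) + 0 = -6
∂L/∂y = 2(y - t) = 2(-6 - 0) = -12
∂y/∂w = x = -3
∂L/∂w = ∂L/∂y · ∂y/∂w = -12 × -3 = 36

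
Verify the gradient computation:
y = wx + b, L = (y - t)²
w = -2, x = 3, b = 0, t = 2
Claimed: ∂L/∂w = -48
Correct

y = (-2)(3) + 0 = -6
∂L/∂y = 2(y - t) = 2(-6 - 2) = -16
∂y/∂w = x = 3
∂L/∂w = -16 × 3 = -48

Claimed value: -48
Correct: The correct gradient is -48.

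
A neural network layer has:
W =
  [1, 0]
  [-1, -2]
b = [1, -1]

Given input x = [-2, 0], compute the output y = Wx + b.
y = [-1, 1]

Wx = [1×-2 + 0×0, -1×-2 + -2×0]
   = [-2, 2]
y = Wx + b = [-2 + 1, 2 + -1] = [-1, 1]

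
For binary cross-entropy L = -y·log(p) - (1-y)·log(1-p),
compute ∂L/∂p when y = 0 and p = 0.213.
∂L/∂p = 1.271

∂L/∂p = -y/p + (1-y)/(1-p) = 0 + 1/0.787 = 1.271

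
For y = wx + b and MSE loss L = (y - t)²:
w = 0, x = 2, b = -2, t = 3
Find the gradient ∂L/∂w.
∂L/∂w = -20

y = wx + b = (0)(2) + -2 = -2
∂L/∂y = 2(y - t) = 2(-2 - 3) = -10
∂y/∂w = x = 2
∂L/∂w = ∂L/∂y · ∂y/∂w = -10 × 2 = -20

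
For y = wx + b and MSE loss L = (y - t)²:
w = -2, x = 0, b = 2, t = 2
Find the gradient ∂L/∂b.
∂L/∂b = 0

y = wx + b = (-2)(0) + 2 = 2
∂L/∂y = 2(y - t) = 2(2 - 2) = 0
∂y/∂b = 1
∂L/∂b = ∂L/∂y · ∂y/∂b = 0 × 1 = 0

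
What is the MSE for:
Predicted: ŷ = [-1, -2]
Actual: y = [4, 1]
MSE = 17

MSE = (1/2)((-1-4)² + (-2-1)²) = (1/2)(25 + 9) = 17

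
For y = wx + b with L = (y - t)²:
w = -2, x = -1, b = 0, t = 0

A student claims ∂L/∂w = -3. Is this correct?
Incorrect

y = (-2)(-1) + 0 = 2
∂L/∂y = 2(y - t) = 2(2 - 0) = 4
∂y/∂w = x = -1
∂L/∂w = 4 × -1 = -4

Claimed value: -3
Incorrect: The correct gradient is -4.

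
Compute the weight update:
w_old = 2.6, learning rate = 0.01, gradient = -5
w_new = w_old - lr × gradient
w_new = 2.65

w_new = w - η·∂L/∂w = 2.6 - 0.01×(-5) = 2.6 - (-0.05) = 2.65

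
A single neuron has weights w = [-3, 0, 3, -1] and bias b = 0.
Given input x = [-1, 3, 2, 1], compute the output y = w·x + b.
y = 8

y = (-3)(-1) + (0)(3) + (3)(2) + (-1)(1) + 0 = 8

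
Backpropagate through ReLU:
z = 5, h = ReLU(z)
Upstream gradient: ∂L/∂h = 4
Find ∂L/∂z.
∂L/∂z = 4

h = ReLU(5) = 5
Since z > 0: ∂h/∂z = 1
∂L/∂z = ∂L/∂h · ∂h/∂z = 4 × 1 = 4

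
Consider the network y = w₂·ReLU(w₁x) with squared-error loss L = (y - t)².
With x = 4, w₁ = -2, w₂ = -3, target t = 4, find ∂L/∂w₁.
∂L/∂w₁ = 0

Forward pass:
z = w₁x = -2×4 = -8
h = ReLU(-8) = 0
y = w₂h = -3×0 = 0

Backward pass:
∂L/∂y = 2(y - t) = 2(0 - 4) = -8
∂y/∂h = w₂ = -3
∂h/∂z = 0 (ReLU derivative)
∂z/∂w₁ = x = 4

∂L/∂w₁ = -8 × -3 × 0 × 4 = 0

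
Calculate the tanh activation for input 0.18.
0.1781

tanh(0.18) = (e^(0.18) - e^(-0.18))/(e^(0.18) + e^(-0.18)) = 0.1781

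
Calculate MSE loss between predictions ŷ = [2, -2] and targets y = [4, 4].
MSE = 20

MSE = (1/2)((2-4)² + (-2-4)²) = (1/2)(4 + 36) = 20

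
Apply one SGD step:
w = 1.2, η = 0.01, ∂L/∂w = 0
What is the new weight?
w_new = 1.2

w_new = w - η·∂L/∂w = 1.2 - 0.01×(0) = 1.2 - (0) = 1.2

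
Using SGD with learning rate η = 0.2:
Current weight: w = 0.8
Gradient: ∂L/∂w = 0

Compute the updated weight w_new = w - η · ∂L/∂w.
w_new = 0.8

w_new = w - η·∂L/∂w = 0.8 - 0.2×(0) = 0.8 - (0) = 0.8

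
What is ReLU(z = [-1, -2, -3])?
h = [0, 0, 0]

ReLU applied element-wise: max(0,-1)=0, max(0,-2)=0, max(0,-3)=0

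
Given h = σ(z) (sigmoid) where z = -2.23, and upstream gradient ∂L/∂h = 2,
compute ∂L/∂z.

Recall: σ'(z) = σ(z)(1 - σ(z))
∂L/∂z = 0.1753

σ(-2.23) = 0.09709
σ'(-2.23) = σ(-2.23)(1 - σ(-2.23)) = 0.09709 × 0.9029 = 0.08766
∂L/∂z = ∂L/∂h · σ'(z) = 2 × 0.08766 = 0.1753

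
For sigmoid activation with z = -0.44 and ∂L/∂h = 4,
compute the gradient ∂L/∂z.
∂L/∂z = 0.9531

σ(-0.44) = 0.3917
σ'(-0.44) = σ(-0.44)(1 - σ(-0.44)) = 0.3917 × 0.6083 = 0.2383
∂L/∂z = ∂L/∂h · σ'(z) = 4 × 0.2383 = 0.9531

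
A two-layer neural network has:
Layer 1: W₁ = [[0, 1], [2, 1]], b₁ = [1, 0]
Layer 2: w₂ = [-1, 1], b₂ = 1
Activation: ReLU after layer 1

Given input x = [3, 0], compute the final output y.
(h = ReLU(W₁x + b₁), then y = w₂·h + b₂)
y = 6

Layer 1 pre-activation: z₁ = [1, 6]
After ReLU: h = [1, 6]
Layer 2 output: y = -1×1 + 1×6 + 1 = 6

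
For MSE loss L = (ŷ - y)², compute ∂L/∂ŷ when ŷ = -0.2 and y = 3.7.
∂L/∂ŷ = -7.8

∂L/∂ŷ = 2(ŷ - y) = 2(-0.2 - 3.7) = 2(-3.9) = -7.8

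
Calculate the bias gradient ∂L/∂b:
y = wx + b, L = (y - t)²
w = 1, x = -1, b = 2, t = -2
∂L/∂b = 6

y = wx + b = (1)(-1) + 2 = 1
∂L/∂y = 2(y - t) = 2(1 - -2) = 6
∂y/∂b = 1
∂L/∂b = ∂L/∂y · ∂y/∂b = 6 × 1 = 6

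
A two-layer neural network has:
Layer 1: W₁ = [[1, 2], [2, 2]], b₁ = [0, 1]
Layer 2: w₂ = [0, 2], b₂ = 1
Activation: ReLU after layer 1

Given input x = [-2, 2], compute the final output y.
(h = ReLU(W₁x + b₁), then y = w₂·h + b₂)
y = 3

Layer 1 pre-activation: z₁ = [2, 1]
After ReLU: h = [2, 1]
Layer 2 output: y = 0×2 + 2×1 + 1 = 3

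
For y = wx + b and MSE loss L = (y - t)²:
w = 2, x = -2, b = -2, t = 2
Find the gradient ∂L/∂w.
∂L/∂w = 32

y = wx + b = (2)(-2) + -2 = -6
∂L/∂y = 2(y - t) = 2(-6 - 2) = -16
∂y/∂w = x = -2
∂L/∂w = ∂L/∂y · ∂y/∂w = -16 × -2 = 32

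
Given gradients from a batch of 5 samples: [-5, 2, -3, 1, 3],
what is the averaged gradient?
Average gradient = -0.4

Average = (1/5)(-5 + 2 + -3 + 1 + 3) = -2/5 = -0.4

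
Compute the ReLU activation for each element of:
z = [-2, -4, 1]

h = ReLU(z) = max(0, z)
h = [0, 0, 1]

ReLU applied element-wise: max(0,-2)=0, max(0,-4)=0, max(0,1)=1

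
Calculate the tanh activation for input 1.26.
0.8511

tanh(1.26) = (e^(1.26) - e^(-1.26))/(e^(1.26) + e^(-1.26)) = 0.8511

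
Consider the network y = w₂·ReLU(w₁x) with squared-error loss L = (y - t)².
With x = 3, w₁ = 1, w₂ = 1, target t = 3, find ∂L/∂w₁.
∂L/∂w₁ = 0

Forward pass:
z = w₁x = 1×3 = 3
h = ReLU(3) = 3
y = w₂h = 1×3 = 3

Backward pass:
∂L/∂y = 2(y - t) = 2(3 - 3) = 0
∂y/∂h = w₂ = 1
∂h/∂z = 1 (ReLU derivative)
∂z/∂w₁ = x = 3

∂L/∂w₁ = 0 × 1 × 1 × 3 = 0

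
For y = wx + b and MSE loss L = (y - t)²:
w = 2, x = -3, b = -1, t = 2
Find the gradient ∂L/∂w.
∂L/∂w = 54

y = wx + b = (2)(-3) + -1 = -7
∂L/∂y = 2(y - t) = 2(-7 - 2) = -18
∂y/∂w = x = -3
∂L/∂w = ∂L/∂y · ∂y/∂w = -18 × -3 = 54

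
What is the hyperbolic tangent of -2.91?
-0.9941

tanh(-2.91) = (e^(-2.91) - e^(2.91))/(e^(-2.91) + e^(2.91)) = -0.9941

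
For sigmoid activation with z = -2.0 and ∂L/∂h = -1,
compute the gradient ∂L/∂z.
∂L/∂z = -0.105

σ(-2.0) = 0.1192
σ'(-2.0) = σ(-2.0)(1 - σ(-2.0)) = 0.1192 × 0.8808 = 0.105
∂L/∂z = ∂L/∂h · σ'(z) = -1 × 0.105 = -0.105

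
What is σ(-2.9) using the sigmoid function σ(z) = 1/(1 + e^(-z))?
0.05215

sigmoid(-2.9) = 1/(1 + e^(2.9)) = 1/(1 + 18.17) = 0.05215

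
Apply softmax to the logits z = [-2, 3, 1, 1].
p = [0.0053, 0.7828, 0.1059, 0.1059]

exp(z) = [0.1353, 20.09, 2.718, 2.718]
Sum = 25.66
p = [0.0053, 0.7828, 0.1059, 0.1059]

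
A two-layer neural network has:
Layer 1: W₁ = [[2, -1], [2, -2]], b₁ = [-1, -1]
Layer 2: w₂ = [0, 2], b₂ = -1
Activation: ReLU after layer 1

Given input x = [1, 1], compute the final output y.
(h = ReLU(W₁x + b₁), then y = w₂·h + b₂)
y = -1

Layer 1 pre-activation: z₁ = [0, -1]
After ReLU: h = [0, 0]
Layer 2 output: y = 0×0 + 2×0 + -1 = -1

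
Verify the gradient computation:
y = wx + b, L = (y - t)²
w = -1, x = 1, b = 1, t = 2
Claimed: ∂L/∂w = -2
Incorrect

y = (-1)(1) + 1 = 0
∂L/∂y = 2(y - t) = 2(0 - 2) = -4
∂y/∂w = x = 1
∂L/∂w = -4 × 1 = -4

Claimed value: -2
Incorrect: The correct gradient is -4.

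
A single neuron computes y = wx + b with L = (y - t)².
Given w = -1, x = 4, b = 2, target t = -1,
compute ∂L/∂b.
∂L/∂b = -2

y = wx + b = (-1)(4) + 2 = -2
∂L/∂y = 2(y - t) = 2(-2 - -1) = -2
∂y/∂b = 1
∂L/∂b = ∂L/∂y · ∂y/∂b = -2 × 1 = -2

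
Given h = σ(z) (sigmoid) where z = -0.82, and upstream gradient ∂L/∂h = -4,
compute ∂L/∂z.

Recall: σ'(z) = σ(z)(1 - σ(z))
∂L/∂z = -0.8491

σ(-0.82) = 0.3058
σ'(-0.82) = σ(-0.82)(1 - σ(-0.82)) = 0.3058 × 0.6942 = 0.2123
∂L/∂z = ∂L/∂h · σ'(z) = -4 × 0.2123 = -0.8491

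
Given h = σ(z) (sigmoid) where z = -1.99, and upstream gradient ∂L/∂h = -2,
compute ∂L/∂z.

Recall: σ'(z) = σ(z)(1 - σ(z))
∂L/∂z = -0.2116

σ(-1.99) = 0.1203
σ'(-1.99) = σ(-1.99)(1 - σ(-1.99)) = 0.1203 × 0.8797 = 0.1058
∂L/∂z = ∂L/∂h · σ'(z) = -2 × 0.1058 = -0.2116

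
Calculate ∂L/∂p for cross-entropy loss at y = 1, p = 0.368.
∂L/∂p = -2.717

∂L/∂p = -y/p + (1-y)/(1-p) = -1/0.368 + 0 = -2.717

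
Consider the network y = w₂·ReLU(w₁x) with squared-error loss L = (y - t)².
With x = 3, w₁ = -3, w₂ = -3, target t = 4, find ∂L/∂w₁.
∂L/∂w₁ = 0

Forward pass:
z = w₁x = -3×3 = -9
h = ReLU(-9) = 0
y = w₂h = -3×0 = 0

Backward pass:
∂L/∂y = 2(y - t) = 2(0 - 4) = -8
∂y/∂h = w₂ = -3
∂h/∂z = 0 (ReLU derivative)
∂z/∂w₁ = x = 3

∂L/∂w₁ = -8 × -3 × 0 × 3 = 0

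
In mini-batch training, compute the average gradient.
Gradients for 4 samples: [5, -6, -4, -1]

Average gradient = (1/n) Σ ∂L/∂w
Average gradient = -1.5

Average = (1/4)(5 + -6 + -4 + -1) = -6/4 = -1.5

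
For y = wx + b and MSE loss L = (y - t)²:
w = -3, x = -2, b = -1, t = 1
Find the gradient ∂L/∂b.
∂L/∂b = 8

y = wx + b = (-3)(-2) + -1 = 5
∂L/∂y = 2(y - t) = 2(5 - 1) = 8
∂y/∂b = 1
∂L/∂b = ∂L/∂y · ∂y/∂b = 8 × 1 = 8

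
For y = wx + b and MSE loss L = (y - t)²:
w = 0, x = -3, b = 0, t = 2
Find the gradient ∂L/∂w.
∂L/∂w = 12

y = wx + b = (0)(-3) + 0 = 0
∂L/∂y = 2(y - t) = 2(0 - 2) = -4
∂y/∂w = x = -3
∂L/∂w = ∂L/∂y · ∂y/∂w = -4 × -3 = 12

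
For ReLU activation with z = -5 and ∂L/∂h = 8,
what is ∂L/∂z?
∂L/∂z = 0

h = ReLU(-5) = 0
Since z < 0: ∂h/∂z = 0
∂L/∂z = ∂L/∂h · ∂h/∂z = 8 × 0 = 0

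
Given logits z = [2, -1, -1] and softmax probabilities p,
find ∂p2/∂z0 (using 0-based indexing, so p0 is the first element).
∂p2/∂z0 = -0.04118

p = softmax(z) = [0.9094, 0.04528, 0.04528]
p2 = 0.04528, p0 = 0.9094

∂p2/∂z0 = -p2 × p0 = -0.04528 × 0.9094 = -0.04118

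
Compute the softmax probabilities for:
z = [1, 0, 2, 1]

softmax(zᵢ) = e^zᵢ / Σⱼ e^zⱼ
p = [0.1966, 0.0723, 0.5344, 0.1966]

exp(z) = [2.718, 1, 7.389, 2.718]
Sum = 13.83
p = [0.1966, 0.0723, 0.5344, 0.1966]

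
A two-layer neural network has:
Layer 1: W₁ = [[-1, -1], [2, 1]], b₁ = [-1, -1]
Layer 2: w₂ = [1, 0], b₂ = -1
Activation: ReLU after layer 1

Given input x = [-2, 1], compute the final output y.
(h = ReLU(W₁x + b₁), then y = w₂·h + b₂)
y = -1

Layer 1 pre-activation: z₁ = [0, -4]
After ReLU: h = [0, 0]
Layer 2 output: y = 1×0 + 0×0 + -1 = -1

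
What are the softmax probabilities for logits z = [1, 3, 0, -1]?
p = [0.1125, 0.831, 0.0414, 0.0152]

exp(z) = [2.718, 20.09, 1, 0.3679]
Sum = 24.17
p = [0.1125, 0.831, 0.0414, 0.0152]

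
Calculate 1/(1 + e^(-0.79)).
0.6878

sigmoid(0.79) = 1/(1 + e^(-0.79)) = 1/(1 + 0.4538) = 0.6878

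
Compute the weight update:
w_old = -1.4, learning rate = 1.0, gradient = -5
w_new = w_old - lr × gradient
w_new = 3.6

w_new = w - η·∂L/∂w = -1.4 - 1.0×(-5) = -1.4 - (-5) = 3.6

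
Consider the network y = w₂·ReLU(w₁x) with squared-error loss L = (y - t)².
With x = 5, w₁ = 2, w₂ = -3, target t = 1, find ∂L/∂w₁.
∂L/∂w₁ = 930

Forward pass:
z = w₁x = 2×5 = 10
h = ReLU(10) = 10
y = w₂h = -3×10 = -30

Backward pass:
∂L/∂y = 2(y - t) = 2(-30 - 1) = -62
∂y/∂h = w₂ = -3
∂h/∂z = 1 (ReLU derivative)
∂z/∂w₁ = x = 5

∂L/∂w₁ = -62 × -3 × 1 × 5 = 930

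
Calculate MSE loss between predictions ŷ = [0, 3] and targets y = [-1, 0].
MSE = 5

MSE = (1/2)((0--1)² + (3-0)²) = (1/2)(1 + 9) = 5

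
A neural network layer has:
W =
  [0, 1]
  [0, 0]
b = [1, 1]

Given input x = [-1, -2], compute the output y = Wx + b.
y = [-1, 1]

Wx = [0×-1 + 1×-2, 0×-1 + 0×-2]
   = [-2, 0]
y = Wx + b = [-2 + 1, 0 + 1] = [-1, 1]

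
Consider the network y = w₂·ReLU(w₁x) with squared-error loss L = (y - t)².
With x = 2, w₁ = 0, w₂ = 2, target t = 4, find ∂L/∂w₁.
∂L/∂w₁ = 0

Forward pass:
z = w₁x = 0×2 = 0
h = ReLU(0) = 0
y = w₂h = 2×0 = 0

Backward pass:
∂L/∂y = 2(y - t) = 2(0 - 4) = -8
∂y/∂h = w₂ = 2
∂h/∂z = 0 (ReLU derivative)
∂z/∂w₁ = x = 2

∂L/∂w₁ = -8 × 2 × 0 × 2 = 0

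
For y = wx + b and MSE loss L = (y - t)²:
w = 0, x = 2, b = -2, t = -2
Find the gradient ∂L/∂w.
∂L/∂w = 0

y = wx + b = (0)(2) + -2 = -2
∂L/∂y = 2(y - t) = 2(-2 - -2) = 0
∂y/∂w = x = 2
∂L/∂w = ∂L/∂y · ∂y/∂w = 0 × 2 = 0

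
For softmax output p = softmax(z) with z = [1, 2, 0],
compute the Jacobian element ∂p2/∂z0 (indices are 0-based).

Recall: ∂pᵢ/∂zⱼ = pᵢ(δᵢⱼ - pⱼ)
∂p2/∂z0 = -0.02203

p = softmax(z) = [0.2447, 0.6652, 0.09003]
p2 = 0.09003, p0 = 0.2447

∂p2/∂z0 = -p2 × p0 = -0.09003 × 0.2447 = -0.02203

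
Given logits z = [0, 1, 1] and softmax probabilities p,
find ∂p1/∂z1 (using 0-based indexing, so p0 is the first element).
∂p1/∂z1 = 0.244

p = softmax(z) = [0.1554, 0.4223, 0.4223]
p1 = 0.4223

∂p1/∂z1 = p1(1 - p1) = 0.4223 × (1 - 0.4223) = 0.244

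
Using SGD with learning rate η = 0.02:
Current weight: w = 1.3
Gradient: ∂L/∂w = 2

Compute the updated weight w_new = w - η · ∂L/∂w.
w_new = 1.26

w_new = w - η·∂L/∂w = 1.3 - 0.02×(2) = 1.3 - (0.04) = 1.26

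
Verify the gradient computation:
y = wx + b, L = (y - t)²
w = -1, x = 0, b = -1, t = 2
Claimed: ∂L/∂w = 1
Incorrect

y = (-1)(0) + -1 = -1
∂L/∂y = 2(y - t) = 2(-1 - 2) = -6
∂y/∂w = x = 0
∂L/∂w = -6 × 0 = 0

Claimed value: 1
Incorrect: The correct gradient is 0.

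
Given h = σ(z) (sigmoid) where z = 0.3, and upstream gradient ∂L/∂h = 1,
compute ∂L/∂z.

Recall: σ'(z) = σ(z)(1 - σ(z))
∂L/∂z = 0.2445

σ(0.3) = 0.5744
σ'(0.3) = σ(0.3)(1 - σ(0.3)) = 0.5744 × 0.4256 = 0.2445
∂L/∂z = ∂L/∂h · σ'(z) = 1 × 0.2445 = 0.2445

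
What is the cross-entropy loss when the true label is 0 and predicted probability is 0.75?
L = 1.386

L = -0·log(0.75) - 1·log(0.25) = -log(0.25) = 1.386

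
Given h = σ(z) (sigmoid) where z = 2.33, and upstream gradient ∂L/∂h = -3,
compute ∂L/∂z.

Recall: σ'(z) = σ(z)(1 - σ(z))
∂L/∂z = -0.2424

σ(2.33) = 0.9113
σ'(2.33) = σ(2.33)(1 - σ(2.33)) = 0.9113 × 0.08867 = 0.08081
∂L/∂z = ∂L/∂h · σ'(z) = -3 × 0.08081 = -0.2424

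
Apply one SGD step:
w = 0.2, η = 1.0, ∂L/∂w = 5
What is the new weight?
w_new = -4.8

w_new = w - η·∂L/∂w = 0.2 - 1.0×(5) = 0.2 - (5) = -4.8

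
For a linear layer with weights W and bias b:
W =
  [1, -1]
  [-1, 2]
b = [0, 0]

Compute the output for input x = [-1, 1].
y = [-2, 3]

Wx = [1×-1 + -1×1, -1×-1 + 2×1]
   = [-2, 3]
y = Wx + b = [-2 + 0, 3 + 0] = [-2, 3]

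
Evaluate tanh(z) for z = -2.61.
-0.9892

tanh(-2.61) = (e^(-2.61) - e^(2.61))/(e^(-2.61) + e^(2.61)) = -0.9892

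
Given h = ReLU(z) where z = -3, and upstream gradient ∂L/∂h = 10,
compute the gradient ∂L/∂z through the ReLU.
∂L/∂z = 0

h = ReLU(-3) = 0
Since z < 0: ∂h/∂z = 0
∂L/∂z = ∂L/∂h · ∂h/∂z = 10 × 0 = 0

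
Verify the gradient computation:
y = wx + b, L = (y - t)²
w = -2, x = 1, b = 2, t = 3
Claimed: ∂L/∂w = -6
Correct

y = (-2)(1) + 2 = 0
∂L/∂y = 2(y - t) = 2(0 - 3) = -6
∂y/∂w = x = 1
∂L/∂w = -6 × 1 = -6

Claimed value: -6
Correct: The correct gradient is -6.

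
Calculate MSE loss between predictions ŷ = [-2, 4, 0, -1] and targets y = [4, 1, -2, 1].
MSE = 13.25

MSE = (1/4)((-2-4)² + (4-1)² + (0--2)² + (-1-1)²) = (1/4)(36 + 9 + 4 + 4) = 13.25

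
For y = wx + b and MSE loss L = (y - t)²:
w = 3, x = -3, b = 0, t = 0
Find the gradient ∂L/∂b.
∂L/∂b = -18

y = wx + b = (3)(-3) + 0 = -9
∂L/∂y = 2(y - t) = 2(-9 - 0) = -18
∂y/∂b = 1
∂L/∂b = ∂L/∂y · ∂y/∂b = -18 × 1 = -18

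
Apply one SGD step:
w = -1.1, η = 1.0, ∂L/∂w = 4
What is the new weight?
w_new = -5.1

w_new = w - η·∂L/∂w = -1.1 - 1.0×(4) = -1.1 - (4) = -5.1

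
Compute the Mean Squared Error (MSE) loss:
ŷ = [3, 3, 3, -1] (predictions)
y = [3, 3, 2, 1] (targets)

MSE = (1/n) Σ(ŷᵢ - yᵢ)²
MSE = 1.25

MSE = (1/4)((3-3)² + (3-3)² + (3-2)² + (-1-1)²) = (1/4)(0 + 0 + 1 + 4) = 1.25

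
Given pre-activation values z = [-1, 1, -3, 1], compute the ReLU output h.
h = [0, 1, 0, 1]

ReLU applied element-wise: max(0,-1)=0, max(0,1)=1, max(0,-3)=0, max(0,1)=1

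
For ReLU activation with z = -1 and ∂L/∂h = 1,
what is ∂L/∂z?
∂L/∂z = 0

h = ReLU(-1) = 0
Since z < 0: ∂h/∂z = 0
∂L/∂z = ∂L/∂h · ∂h/∂z = 1 × 0 = 0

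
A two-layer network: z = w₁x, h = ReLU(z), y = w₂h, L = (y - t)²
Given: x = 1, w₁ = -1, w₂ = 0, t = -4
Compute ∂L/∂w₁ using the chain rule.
∂L/∂w₁ = 0

Forward pass:
z = w₁x = -1×1 = -1
h = ReLU(-1) = 0
y = w₂h = 0×0 = 0

Backward pass:
∂L/∂y = 2(y - t) = 2(0 - -4) = 8
∂y/∂h = w₂ = 0
∂h/∂z = 0 (ReLU derivative)
∂z/∂w₁ = x = 1

∂L/∂w₁ = 8 × 0 × 0 × 1 = 0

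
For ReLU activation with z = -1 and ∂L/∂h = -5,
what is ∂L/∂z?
∂L/∂z = 0

h = ReLU(-1) = 0
Since z < 0: ∂h/∂z = 0
∂L/∂z = ∂L/∂h · ∂h/∂z = -5 × 0 = 0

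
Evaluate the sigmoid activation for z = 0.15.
0.5374

sigmoid(0.15) = 1/(1 + e^(-0.15)) = 1/(1 + 0.8607) = 0.5374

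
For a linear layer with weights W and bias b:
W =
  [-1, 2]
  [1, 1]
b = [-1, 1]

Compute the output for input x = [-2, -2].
y = [-3, -3]

Wx = [-1×-2 + 2×-2, 1×-2 + 1×-2]
   = [-2, -4]
y = Wx + b = [-2 + -1, -4 + 1] = [-3, -3]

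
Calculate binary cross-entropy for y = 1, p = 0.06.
L = 2.813

L = -1·log(0.06) - 0·log(0.94) = -log(0.06) = 2.813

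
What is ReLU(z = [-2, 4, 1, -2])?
h = [0, 4, 1, 0]

ReLU applied element-wise: max(0,-2)=0, max(0,4)=4, max(0,1)=1, max(0,-2)=0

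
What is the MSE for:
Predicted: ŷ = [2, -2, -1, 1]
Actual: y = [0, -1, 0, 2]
MSE = 1.75

MSE = (1/4)((2-0)² + (-2--1)² + (-1-0)² + (1-2)²) = (1/4)(4 + 1 + 1 + 1) = 1.75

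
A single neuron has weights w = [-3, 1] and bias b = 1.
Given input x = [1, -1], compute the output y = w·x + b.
y = -3

y = (-3)(1) + (1)(-1) + 1 = -3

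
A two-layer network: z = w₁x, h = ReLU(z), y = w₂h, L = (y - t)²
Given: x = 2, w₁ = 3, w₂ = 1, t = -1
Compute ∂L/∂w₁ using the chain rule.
∂L/∂w₁ = 28

Forward pass:
z = w₁x = 3×2 = 6
h = ReLU(6) = 6
y = w₂h = 1×6 = 6

Backward pass:
∂L/∂y = 2(y - t) = 2(6 - -1) = 14
∂y/∂h = w₂ = 1
∂h/∂z = 1 (ReLU derivative)
∂z/∂w₁ = x = 2

∂L/∂w₁ = 14 × 1 × 1 × 2 = 28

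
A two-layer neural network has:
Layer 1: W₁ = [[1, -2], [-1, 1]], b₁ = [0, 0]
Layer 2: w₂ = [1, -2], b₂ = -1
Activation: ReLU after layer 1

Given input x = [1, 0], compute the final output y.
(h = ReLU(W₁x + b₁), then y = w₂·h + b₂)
y = 0

Layer 1 pre-activation: z₁ = [1, -1]
After ReLU: h = [1, 0]
Layer 2 output: y = 1×1 + -2×0 + -1 = 0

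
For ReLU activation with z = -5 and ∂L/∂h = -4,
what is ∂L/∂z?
∂L/∂z = 0

h = ReLU(-5) = 0
Since z < 0: ∂h/∂z = 0
∂L/∂z = ∂L/∂h · ∂h/∂z = -4 × 0 = 0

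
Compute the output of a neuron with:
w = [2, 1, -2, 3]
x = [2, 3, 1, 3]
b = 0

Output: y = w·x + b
y = 14

y = (2)(2) + (1)(3) + (-2)(1) + (3)(3) + 0 = 14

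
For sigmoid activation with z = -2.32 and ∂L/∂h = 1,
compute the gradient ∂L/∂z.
∂L/∂z = 0.08147

σ(-2.32) = 0.08948
σ'(-2.32) = σ(-2.32)(1 - σ(-2.32)) = 0.08948 × 0.9105 = 0.08147
∂L/∂z = ∂L/∂h · σ'(z) = 1 × 0.08147 = 0.08147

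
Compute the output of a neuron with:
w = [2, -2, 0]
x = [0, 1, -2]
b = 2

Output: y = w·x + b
y = 0

y = (2)(0) + (-2)(1) + (0)(-2) + 2 = 0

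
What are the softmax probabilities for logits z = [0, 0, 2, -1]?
p = [0.1025, 0.1025, 0.7573, 0.0377]

exp(z) = [1, 1, 7.389, 0.3679]
Sum = 9.757
p = [0.1025, 0.1025, 0.7573, 0.0377]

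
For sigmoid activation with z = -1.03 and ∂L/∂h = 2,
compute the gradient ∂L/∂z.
∂L/∂z = 0.3877

σ(-1.03) = 0.2631
σ'(-1.03) = σ(-1.03)(1 - σ(-1.03)) = 0.2631 × 0.7369 = 0.1939
∂L/∂z = ∂L/∂h · σ'(z) = 2 × 0.1939 = 0.3877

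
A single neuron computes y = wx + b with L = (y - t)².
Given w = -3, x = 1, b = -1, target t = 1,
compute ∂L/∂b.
∂L/∂b = -10

y = wx + b = (-3)(1) + -1 = -4
∂L/∂y = 2(y - t) = 2(-4 - 1) = -10
∂y/∂b = 1
∂L/∂b = ∂L/∂y · ∂y/∂b = -10 × 1 = -10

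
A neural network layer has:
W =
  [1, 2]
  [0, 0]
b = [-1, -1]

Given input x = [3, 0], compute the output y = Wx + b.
y = [2, -1]

Wx = [1×3 + 2×0, 0×3 + 0×0]
   = [3, 0]
y = Wx + b = [3 + -1, 0 + -1] = [2, -1]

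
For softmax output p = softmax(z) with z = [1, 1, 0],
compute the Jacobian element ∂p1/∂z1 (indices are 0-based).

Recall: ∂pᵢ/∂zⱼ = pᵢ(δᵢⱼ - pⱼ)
∂p1/∂z1 = 0.244

p = softmax(z) = [0.4223, 0.4223, 0.1554]
p1 = 0.4223

∂p1/∂z1 = p1(1 - p1) = 0.4223 × (1 - 0.4223) = 0.244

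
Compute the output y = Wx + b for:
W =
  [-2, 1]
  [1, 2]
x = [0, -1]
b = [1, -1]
y = [0, -3]

Wx = [-2×0 + 1×-1, 1×0 + 2×-1]
   = [-1, -2]
y = Wx + b = [-1 + 1, -2 + -1] = [0, -3]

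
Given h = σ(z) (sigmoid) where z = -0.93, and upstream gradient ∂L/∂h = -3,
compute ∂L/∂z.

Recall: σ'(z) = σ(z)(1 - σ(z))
∂L/∂z = -0.6086

σ(-0.93) = 0.2829
σ'(-0.93) = σ(-0.93)(1 - σ(-0.93)) = 0.2829 × 0.7171 = 0.2029
∂L/∂z = ∂L/∂h · σ'(z) = -3 × 0.2029 = -0.6086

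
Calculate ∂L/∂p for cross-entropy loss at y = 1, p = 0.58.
∂L/∂p = -1.724

∂L/∂p = -y/p + (1-y)/(1-p) = -1/0.58 + 0 = -1.724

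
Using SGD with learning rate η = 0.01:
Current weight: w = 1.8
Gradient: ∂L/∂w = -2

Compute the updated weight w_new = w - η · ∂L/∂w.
w_new = 1.82

w_new = w - η·∂L/∂w = 1.8 - 0.01×(-2) = 1.8 - (-0.02) = 1.82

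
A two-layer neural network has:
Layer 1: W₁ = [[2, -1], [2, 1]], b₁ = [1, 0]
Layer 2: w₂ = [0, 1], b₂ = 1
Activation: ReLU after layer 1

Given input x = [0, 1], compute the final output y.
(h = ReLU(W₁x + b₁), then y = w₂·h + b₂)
y = 2

Layer 1 pre-activation: z₁ = [0, 1]
After ReLU: h = [0, 1]
Layer 2 output: y = 0×0 + 1×1 + 1 = 2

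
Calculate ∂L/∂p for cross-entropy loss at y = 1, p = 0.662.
∂L/∂p = -1.511

∂L/∂p = -y/p + (1-y)/(1-p) = -1/0.662 + 0 = -1.511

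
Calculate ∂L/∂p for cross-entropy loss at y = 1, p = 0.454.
∂L/∂p = -2.203

∂L/∂p = -y/p + (1-y)/(1-p) = -1/0.454 + 0 = -2.203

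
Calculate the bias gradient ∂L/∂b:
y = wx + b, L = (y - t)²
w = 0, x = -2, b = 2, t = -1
∂L/∂b = 6

y = wx + b = (0)(-2) + 2 = 2
∂L/∂y = 2(y - t) = 2(2 - -1) = 6
∂y/∂b = 1
∂L/∂b = ∂L/∂y · ∂y/∂b = 6 × 1 = 6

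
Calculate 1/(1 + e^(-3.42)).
0.9683

sigmoid(3.42) = 1/(1 + e^(-3.42)) = 1/(1 + 0.03271) = 0.9683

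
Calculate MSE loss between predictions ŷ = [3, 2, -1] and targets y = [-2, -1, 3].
MSE = 16.67

MSE = (1/3)((3--2)² + (2--1)² + (-1-3)²) = (1/3)(25 + 9 + 16) = 16.67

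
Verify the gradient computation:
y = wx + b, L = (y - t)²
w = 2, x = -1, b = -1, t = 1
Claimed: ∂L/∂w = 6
Incorrect

y = (2)(-1) + -1 = -3
∂L/∂y = 2(y - t) = 2(-3 - 1) = -8
∂y/∂w = x = -1
∂L/∂w = -8 × -1 = 8

Claimed value: 6
Incorrect: The correct gradient is 8.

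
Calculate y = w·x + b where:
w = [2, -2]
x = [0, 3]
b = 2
y = -4

y = (2)(0) + (-2)(3) + 2 = -4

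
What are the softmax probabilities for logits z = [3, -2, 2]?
p = [0.7275, 0.0049, 0.2676]

exp(z) = [20.09, 0.1353, 7.389]
Sum = 27.61
p = [0.7275, 0.0049, 0.2676]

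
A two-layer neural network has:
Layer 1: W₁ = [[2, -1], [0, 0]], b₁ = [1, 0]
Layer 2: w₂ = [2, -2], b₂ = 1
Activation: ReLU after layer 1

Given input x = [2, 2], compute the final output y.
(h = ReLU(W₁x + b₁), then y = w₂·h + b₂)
y = 7

Layer 1 pre-activation: z₁ = [3, 0]
After ReLU: h = [3, 0]
Layer 2 output: y = 2×3 + -2×0 + 1 = 7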